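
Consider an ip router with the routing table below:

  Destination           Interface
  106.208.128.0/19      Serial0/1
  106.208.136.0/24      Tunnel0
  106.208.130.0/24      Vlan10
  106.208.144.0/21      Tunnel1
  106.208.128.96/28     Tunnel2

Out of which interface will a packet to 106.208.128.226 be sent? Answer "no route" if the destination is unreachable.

Serial0/1

Routes whose prefix contains 106.208.128.226:
  106.208.128.0/19 (106.208.128.0 - 106.208.159.255) -> Serial0/1
More-specific entries that do NOT match:
  106.208.128.96/28 (106.208.128.96 - 106.208.128.111) does not contain 106.208.128.226
  106.208.136.0/24 (106.208.136.0 - 106.208.136.255) does not contain 106.208.128.226
  106.208.130.0/24 (106.208.130.0 - 106.208.130.255) does not contain 106.208.128.226
  106.208.144.0/21 (106.208.144.0 - 106.208.151.255) does not contain 106.208.128.226
Longest matching prefix is /19 -> interface Serial0/1.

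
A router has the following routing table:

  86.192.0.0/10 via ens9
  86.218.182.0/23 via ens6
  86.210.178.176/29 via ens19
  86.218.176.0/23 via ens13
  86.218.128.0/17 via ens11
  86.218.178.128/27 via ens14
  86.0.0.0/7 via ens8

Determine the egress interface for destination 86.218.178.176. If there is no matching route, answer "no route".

ens11

Routes whose prefix contains 86.218.178.176:
  86.0.0.0/7 (86.0.0.0 - 87.255.255.255) -> ens8
  86.192.0.0/10 (86.192.0.0 - 86.255.255.255) -> ens9
  86.218.128.0/17 (86.218.128.0 - 86.218.255.255) -> ens11
More-specific entries that do NOT match:
  86.210.178.176/29 (86.210.178.176 - 86.210.178.183) does not contain 86.218.178.176
  86.218.178.128/27 (86.218.178.128 - 86.218.178.159) does not contain 86.218.178.176
  86.218.182.0/23 (86.218.182.0 - 86.218.183.255) does not contain 86.218.178.176
  86.218.176.0/23 (86.218.176.0 - 86.218.177.255) does not contain 86.218.178.176
Longest matching prefix is /17 -> interface ens11.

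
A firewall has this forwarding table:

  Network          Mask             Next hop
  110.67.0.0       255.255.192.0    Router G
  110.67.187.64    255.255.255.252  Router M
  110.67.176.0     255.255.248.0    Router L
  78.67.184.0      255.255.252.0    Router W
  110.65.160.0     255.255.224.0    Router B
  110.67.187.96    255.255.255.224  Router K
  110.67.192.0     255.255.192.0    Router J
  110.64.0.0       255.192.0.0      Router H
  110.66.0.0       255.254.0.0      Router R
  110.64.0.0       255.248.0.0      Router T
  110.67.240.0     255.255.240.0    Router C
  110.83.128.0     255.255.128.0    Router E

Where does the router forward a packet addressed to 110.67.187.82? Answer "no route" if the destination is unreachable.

Router R

Routes whose prefix contains 110.67.187.82:
  110.64.0.0/10 (110.64.0.0 - 110.127.255.255) -> Router H
  110.64.0.0/13 (110.64.0.0 - 110.71.255.255) -> Router T
  110.66.0.0/15 (110.66.0.0 - 110.67.255.255) -> Router R
More-specific entries that do NOT match:
  110.67.187.64/30 (110.67.187.64 - 110.67.187.67) does not contain 110.67.187.82
  110.67.187.96/27 (110.67.187.96 - 110.67.187.127) does not contain 110.67.187.82
  78.67.184.0/22 (78.67.184.0 - 78.67.187.255) does not contain 110.67.187.82
  110.67.176.0/21 (110.67.176.0 - 110.67.183.255) does not contain 110.67.187.82
  110.67.240.0/20 (110.67.240.0 - 110.67.255.255) does not contain 110.67.187.82
  110.65.160.0/19 (110.65.160.0 - 110.65.191.255) does not contain 110.67.187.82
  110.67.0.0/18 (110.67.0.0 - 110.67.63.255) does not contain 110.67.187.82
  110.67.192.0/18 (110.67.192.0 - 110.67.255.255) does not contain 110.67.187.82
  110.83.128.0/17 (110.83.128.0 - 110.83.255.255) does not contain 110.67.187.82
Longest matching prefix is /15 -> next hop Router R.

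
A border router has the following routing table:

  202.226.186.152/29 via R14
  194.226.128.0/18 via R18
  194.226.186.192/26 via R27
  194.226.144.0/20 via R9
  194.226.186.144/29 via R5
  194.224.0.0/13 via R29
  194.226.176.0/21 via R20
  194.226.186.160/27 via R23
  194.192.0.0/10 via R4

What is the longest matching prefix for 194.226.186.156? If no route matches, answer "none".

194.226.128.0/18

Entries matching 194.226.186.156:
  194.192.0.0/10 (194.192.0.0 - 194.255.255.255)
  194.224.0.0/13 (194.224.0.0 - 194.231.255.255)
  194.226.128.0/18 (194.226.128.0 - 194.226.191.255)
Most specific is 194.226.128.0/18.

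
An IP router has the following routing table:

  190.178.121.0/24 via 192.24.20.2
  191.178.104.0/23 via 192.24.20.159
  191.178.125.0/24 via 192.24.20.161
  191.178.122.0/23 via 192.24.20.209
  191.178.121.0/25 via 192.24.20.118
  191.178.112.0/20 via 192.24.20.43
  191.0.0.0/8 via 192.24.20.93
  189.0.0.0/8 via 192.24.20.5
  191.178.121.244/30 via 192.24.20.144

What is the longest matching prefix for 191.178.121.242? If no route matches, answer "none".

Entries matching 191.178.121.242:
  191.0.0.0/8 (191.0.0.0 - 191.255.255.255)
  191.178.112.0/20 (191.178.112.0 - 191.178.127.255)
Most specific is 191.178.112.0/20.

191.178.112.0/20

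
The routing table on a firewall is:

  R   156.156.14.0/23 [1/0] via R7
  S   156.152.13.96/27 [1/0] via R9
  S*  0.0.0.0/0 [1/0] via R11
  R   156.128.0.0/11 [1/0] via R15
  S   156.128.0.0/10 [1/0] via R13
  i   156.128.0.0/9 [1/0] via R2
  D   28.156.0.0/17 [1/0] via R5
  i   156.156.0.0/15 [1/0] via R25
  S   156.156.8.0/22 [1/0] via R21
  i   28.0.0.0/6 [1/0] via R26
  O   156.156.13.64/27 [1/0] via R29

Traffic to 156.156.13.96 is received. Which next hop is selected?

R25

Routes whose prefix contains 156.156.13.96:
  0.0.0.0/0 (default, matches everything) -> R11
  156.128.0.0/9 (156.128.0.0 - 156.255.255.255) -> R2
  156.128.0.0/10 (156.128.0.0 - 156.191.255.255) -> R13
  156.128.0.0/11 (156.128.0.0 - 156.159.255.255) -> R15
  156.156.0.0/15 (156.156.0.0 - 156.157.255.255) -> R25
More-specific entries that do NOT match:
  156.152.13.96/27 (156.152.13.96 - 156.152.13.127) does not contain 156.156.13.96
  156.156.13.64/27 (156.156.13.64 - 156.156.13.95) does not contain 156.156.13.96
  156.156.14.0/23 (156.156.14.0 - 156.156.15.255) does not contain 156.156.13.96
  156.156.8.0/22 (156.156.8.0 - 156.156.11.255) does not contain 156.156.13.96
  28.156.0.0/17 (28.156.0.0 - 28.156.127.255) does not contain 156.156.13.96
Longest matching prefix is /15 -> next hop R25.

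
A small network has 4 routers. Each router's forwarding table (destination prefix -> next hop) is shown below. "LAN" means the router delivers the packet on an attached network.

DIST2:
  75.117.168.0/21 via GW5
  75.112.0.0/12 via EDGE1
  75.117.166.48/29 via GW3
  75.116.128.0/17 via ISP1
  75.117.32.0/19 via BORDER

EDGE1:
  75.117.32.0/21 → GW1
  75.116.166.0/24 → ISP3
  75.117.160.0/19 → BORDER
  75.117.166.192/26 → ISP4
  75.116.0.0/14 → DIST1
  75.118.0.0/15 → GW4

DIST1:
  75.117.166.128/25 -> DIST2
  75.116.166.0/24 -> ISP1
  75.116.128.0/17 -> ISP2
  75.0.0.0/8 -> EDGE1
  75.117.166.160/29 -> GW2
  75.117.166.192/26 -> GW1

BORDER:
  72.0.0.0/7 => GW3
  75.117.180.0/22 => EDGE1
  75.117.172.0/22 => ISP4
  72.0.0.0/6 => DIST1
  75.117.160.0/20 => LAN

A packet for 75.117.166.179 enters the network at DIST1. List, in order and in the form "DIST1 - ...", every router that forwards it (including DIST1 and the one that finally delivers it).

DIST1 - DIST2 - EDGE1 - BORDER

At DIST1: longest match for 75.117.166.179 is 75.117.166.128/25 -> DIST2
At DIST2: longest match for 75.117.166.179 is 75.112.0.0/12 -> EDGE1
At EDGE1: longest match for 75.117.166.179 is 75.117.160.0/19 -> BORDER
At BORDER: longest match for 75.117.166.179 is 75.117.160.0/20 -> LAN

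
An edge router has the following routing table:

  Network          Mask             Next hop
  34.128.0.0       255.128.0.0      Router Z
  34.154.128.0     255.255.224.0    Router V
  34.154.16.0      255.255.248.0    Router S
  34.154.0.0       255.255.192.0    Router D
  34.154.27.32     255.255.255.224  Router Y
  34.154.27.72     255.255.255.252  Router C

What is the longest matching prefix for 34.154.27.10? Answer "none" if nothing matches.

34.154.0.0/18

Entries matching 34.154.27.10:
  34.128.0.0/9 (34.128.0.0 - 34.255.255.255)
  34.154.0.0/18 (34.154.0.0 - 34.154.63.255)
Most specific is 34.154.0.0/18.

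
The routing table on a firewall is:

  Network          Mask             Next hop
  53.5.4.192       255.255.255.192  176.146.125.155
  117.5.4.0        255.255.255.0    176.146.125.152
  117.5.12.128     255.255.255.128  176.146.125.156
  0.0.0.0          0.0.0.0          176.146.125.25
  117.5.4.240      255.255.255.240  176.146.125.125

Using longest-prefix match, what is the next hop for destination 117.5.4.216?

176.146.125.152

Routes whose prefix contains 117.5.4.216:
  0.0.0.0/0 (default, matches everything) -> 176.146.125.25
  117.5.4.0/24 (117.5.4.0 - 117.5.4.255) -> 176.146.125.152
More-specific entries that do NOT match:
  117.5.4.240/28 (117.5.4.240 - 117.5.4.255) does not contain 117.5.4.216
  53.5.4.192/26 (53.5.4.192 - 53.5.4.255) does not contain 117.5.4.216
  117.5.12.128/25 (117.5.12.128 - 117.5.12.255) does not contain 117.5.4.216
Longest matching prefix is /24 -> next hop 176.146.125.152.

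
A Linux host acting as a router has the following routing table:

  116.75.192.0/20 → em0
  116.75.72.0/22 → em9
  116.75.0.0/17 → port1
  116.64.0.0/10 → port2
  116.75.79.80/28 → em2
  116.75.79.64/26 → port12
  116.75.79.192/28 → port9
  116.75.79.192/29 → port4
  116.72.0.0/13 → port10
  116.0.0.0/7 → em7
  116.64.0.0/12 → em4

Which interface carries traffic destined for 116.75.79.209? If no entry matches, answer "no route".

Routes whose prefix contains 116.75.79.209:
  116.0.0.0/7 (116.0.0.0 - 117.255.255.255) -> em7
  116.64.0.0/10 (116.64.0.0 - 116.127.255.255) -> port2
  116.64.0.0/12 (116.64.0.0 - 116.79.255.255) -> em4
  116.72.0.0/13 (116.72.0.0 - 116.79.255.255) -> port10
  116.75.0.0/17 (116.75.0.0 - 116.75.127.255) -> port1
More-specific entries that do NOT match:
  116.75.79.192/29 (116.75.79.192 - 116.75.79.199) does not contain 116.75.79.209
  116.75.79.80/28 (116.75.79.80 - 116.75.79.95) does not contain 116.75.79.209
  116.75.79.192/28 (116.75.79.192 - 116.75.79.207) does not contain 116.75.79.209
  116.75.79.64/26 (116.75.79.64 - 116.75.79.127) does not contain 116.75.79.209
  116.75.72.0/22 (116.75.72.0 - 116.75.75.255) does not contain 116.75.79.209
  116.75.192.0/20 (116.75.192.0 - 116.75.207.255) does not contain 116.75.79.209
Longest matching prefix is /17 -> interface port1.

port1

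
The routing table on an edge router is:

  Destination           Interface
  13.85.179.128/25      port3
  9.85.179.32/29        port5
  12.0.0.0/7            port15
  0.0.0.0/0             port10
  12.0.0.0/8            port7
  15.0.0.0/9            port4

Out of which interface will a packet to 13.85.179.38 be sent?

port15

Routes whose prefix contains 13.85.179.38:
  0.0.0.0/0 (default, matches everything) -> port10
  12.0.0.0/7 (12.0.0.0 - 13.255.255.255) -> port15
More-specific entries that do NOT match:
  9.85.179.32/29 (9.85.179.32 - 9.85.179.39) does not contain 13.85.179.38
  13.85.179.128/25 (13.85.179.128 - 13.85.179.255) does not contain 13.85.179.38
  15.0.0.0/9 (15.0.0.0 - 15.127.255.255) does not contain 13.85.179.38
  12.0.0.0/8 (12.0.0.0 - 12.255.255.255) does not contain 13.85.179.38
Longest matching prefix is /7 -> interface port15.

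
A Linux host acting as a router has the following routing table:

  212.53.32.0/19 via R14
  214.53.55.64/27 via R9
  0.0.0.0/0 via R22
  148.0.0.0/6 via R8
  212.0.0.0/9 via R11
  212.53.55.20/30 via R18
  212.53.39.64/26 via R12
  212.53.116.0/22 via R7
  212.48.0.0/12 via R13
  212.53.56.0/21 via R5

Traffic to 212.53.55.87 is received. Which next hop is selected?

R14

Routes whose prefix contains 212.53.55.87:
  0.0.0.0/0 (default, matches everything) -> R22
  212.0.0.0/9 (212.0.0.0 - 212.127.255.255) -> R11
  212.48.0.0/12 (212.48.0.0 - 212.63.255.255) -> R13
  212.53.32.0/19 (212.53.32.0 - 212.53.63.255) -> R14
More-specific entries that do NOT match:
  212.53.55.20/30 (212.53.55.20 - 212.53.55.23) does not contain 212.53.55.87
  214.53.55.64/27 (214.53.55.64 - 214.53.55.95) does not contain 212.53.55.87
  212.53.39.64/26 (212.53.39.64 - 212.53.39.127) does not contain 212.53.55.87
  212.53.116.0/22 (212.53.116.0 - 212.53.119.255) does not contain 212.53.55.87
  212.53.56.0/21 (212.53.56.0 - 212.53.63.255) does not contain 212.53.55.87
Longest matching prefix is /19 -> next hop R14.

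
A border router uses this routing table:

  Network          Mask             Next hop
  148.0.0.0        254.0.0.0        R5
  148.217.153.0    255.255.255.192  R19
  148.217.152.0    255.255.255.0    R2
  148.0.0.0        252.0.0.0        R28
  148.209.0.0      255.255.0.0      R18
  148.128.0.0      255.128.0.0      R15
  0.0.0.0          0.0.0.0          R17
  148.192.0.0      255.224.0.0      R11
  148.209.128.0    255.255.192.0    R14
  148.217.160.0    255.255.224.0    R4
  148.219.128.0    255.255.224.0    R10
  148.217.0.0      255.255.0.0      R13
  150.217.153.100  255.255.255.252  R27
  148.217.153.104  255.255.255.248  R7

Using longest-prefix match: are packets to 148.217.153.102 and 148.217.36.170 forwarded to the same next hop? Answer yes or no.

yes

148.217.153.102: longest match 148.217.0.0/16 -> R13
148.217.36.170: longest match 148.217.0.0/16 -> R13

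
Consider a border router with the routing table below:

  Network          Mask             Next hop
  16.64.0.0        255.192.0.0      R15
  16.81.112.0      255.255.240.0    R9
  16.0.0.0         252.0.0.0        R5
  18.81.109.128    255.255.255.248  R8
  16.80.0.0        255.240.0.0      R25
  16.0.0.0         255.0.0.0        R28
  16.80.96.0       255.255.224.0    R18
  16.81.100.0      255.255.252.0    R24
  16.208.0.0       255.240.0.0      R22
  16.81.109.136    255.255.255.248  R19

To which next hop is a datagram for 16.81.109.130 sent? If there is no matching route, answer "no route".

R25

Routes whose prefix contains 16.81.109.130:
  16.0.0.0/6 (16.0.0.0 - 19.255.255.255) -> R5
  16.0.0.0/8 (16.0.0.0 - 16.255.255.255) -> R28
  16.64.0.0/10 (16.64.0.0 - 16.127.255.255) -> R15
  16.80.0.0/12 (16.80.0.0 - 16.95.255.255) -> R25
More-specific entries that do NOT match:
  18.81.109.128/29 (18.81.109.128 - 18.81.109.135) does not contain 16.81.109.130
  16.81.109.136/29 (16.81.109.136 - 16.81.109.143) does not contain 16.81.109.130
  16.81.100.0/22 (16.81.100.0 - 16.81.103.255) does not contain 16.81.109.130
  16.81.112.0/20 (16.81.112.0 - 16.81.127.255) does not contain 16.81.109.130
  16.80.96.0/19 (16.80.96.0 - 16.80.127.255) does not contain 16.81.109.130
Longest matching prefix is /12 -> next hop R25.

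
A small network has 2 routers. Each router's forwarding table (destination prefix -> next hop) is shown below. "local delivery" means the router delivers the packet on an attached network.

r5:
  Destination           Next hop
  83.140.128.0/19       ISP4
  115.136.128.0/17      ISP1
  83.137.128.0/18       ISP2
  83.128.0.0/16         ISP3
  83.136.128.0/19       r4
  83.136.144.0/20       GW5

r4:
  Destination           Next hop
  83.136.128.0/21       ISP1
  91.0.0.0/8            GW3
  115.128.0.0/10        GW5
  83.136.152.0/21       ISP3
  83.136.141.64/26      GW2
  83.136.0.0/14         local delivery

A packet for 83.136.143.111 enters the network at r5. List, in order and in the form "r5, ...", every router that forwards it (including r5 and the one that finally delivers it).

r5, r4

At r5: longest match for 83.136.143.111 is 83.136.128.0/19 -> r4
At r4: longest match for 83.136.143.111 is 83.136.0.0/14 -> local delivery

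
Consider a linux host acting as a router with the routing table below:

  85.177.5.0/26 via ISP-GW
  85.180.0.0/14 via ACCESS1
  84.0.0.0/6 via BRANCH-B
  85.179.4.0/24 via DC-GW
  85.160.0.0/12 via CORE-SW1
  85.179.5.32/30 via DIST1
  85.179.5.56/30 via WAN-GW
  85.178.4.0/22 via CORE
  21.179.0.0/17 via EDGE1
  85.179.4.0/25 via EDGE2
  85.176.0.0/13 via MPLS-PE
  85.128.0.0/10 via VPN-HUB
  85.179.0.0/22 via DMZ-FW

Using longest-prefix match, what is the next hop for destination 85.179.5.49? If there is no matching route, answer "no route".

Routes whose prefix contains 85.179.5.49:
  84.0.0.0/6 (84.0.0.0 - 87.255.255.255) -> BRANCH-B
  85.128.0.0/10 (85.128.0.0 - 85.191.255.255) -> VPN-HUB
  85.176.0.0/13 (85.176.0.0 - 85.183.255.255) -> MPLS-PE
More-specific entries that do NOT match:
  85.179.5.32/30 (85.179.5.32 - 85.179.5.35) does not contain 85.179.5.49
  85.179.5.56/30 (85.179.5.56 - 85.179.5.59) does not contain 85.179.5.49
  85.177.5.0/26 (85.177.5.0 - 85.177.5.63) does not contain 85.179.5.49
  85.179.4.0/25 (85.179.4.0 - 85.179.4.127) does not contain 85.179.5.49
  85.179.4.0/24 (85.179.4.0 - 85.179.4.255) does not contain 85.179.5.49
  85.178.4.0/22 (85.178.4.0 - 85.178.7.255) does not contain 85.179.5.49
  85.179.0.0/22 (85.179.0.0 - 85.179.3.255) does not contain 85.179.5.49
  21.179.0.0/17 (21.179.0.0 - 21.179.127.255) does not contain 85.179.5.49
  85.180.0.0/14 (85.180.0.0 - 85.183.255.255) does not contain 85.179.5.49
Longest matching prefix is /13 -> next hop MPLS-PE.

MPLS-PE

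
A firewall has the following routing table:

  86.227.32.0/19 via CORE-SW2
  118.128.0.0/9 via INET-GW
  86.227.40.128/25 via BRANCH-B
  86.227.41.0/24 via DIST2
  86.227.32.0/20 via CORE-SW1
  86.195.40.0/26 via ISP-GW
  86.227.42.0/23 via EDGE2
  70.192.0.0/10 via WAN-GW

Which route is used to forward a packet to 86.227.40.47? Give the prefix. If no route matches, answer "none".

Entries matching 86.227.40.47:
  86.227.32.0/19 (86.227.32.0 - 86.227.63.255)
  86.227.32.0/20 (86.227.32.0 - 86.227.47.255)
Most specific is 86.227.32.0/20.

86.227.32.0/20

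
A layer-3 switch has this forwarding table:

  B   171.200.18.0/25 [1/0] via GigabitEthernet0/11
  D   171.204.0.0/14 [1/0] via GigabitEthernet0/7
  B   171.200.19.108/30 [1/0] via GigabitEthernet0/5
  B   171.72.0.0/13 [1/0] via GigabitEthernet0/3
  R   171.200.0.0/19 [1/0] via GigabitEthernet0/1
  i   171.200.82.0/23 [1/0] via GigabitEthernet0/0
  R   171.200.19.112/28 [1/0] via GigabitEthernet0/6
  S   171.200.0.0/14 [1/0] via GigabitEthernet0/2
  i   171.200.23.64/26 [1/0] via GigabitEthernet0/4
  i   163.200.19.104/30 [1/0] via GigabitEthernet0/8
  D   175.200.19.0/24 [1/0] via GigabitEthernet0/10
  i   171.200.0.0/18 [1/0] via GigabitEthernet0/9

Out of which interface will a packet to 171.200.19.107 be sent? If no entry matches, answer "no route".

GigabitEthernet0/1

Routes whose prefix contains 171.200.19.107:
  171.200.0.0/14 (171.200.0.0 - 171.203.255.255) -> GigabitEthernet0/2
  171.200.0.0/18 (171.200.0.0 - 171.200.63.255) -> GigabitEthernet0/9
  171.200.0.0/19 (171.200.0.0 - 171.200.31.255) -> GigabitEthernet0/1
More-specific entries that do NOT match:
  171.200.19.108/30 (171.200.19.108 - 171.200.19.111) does not contain 171.200.19.107
  163.200.19.104/30 (163.200.19.104 - 163.200.19.107) does not contain 171.200.19.107
  171.200.19.112/28 (171.200.19.112 - 171.200.19.127) does not contain 171.200.19.107
  171.200.23.64/26 (171.200.23.64 - 171.200.23.127) does not contain 171.200.19.107
  171.200.18.0/25 (171.200.18.0 - 171.200.18.127) does not contain 171.200.19.107
  175.200.19.0/24 (175.200.19.0 - 175.200.19.255) does not contain 171.200.19.107
  171.200.82.0/23 (171.200.82.0 - 171.200.83.255) does not contain 171.200.19.107
Longest matching prefix is /19 -> interface GigabitEthernet0/1.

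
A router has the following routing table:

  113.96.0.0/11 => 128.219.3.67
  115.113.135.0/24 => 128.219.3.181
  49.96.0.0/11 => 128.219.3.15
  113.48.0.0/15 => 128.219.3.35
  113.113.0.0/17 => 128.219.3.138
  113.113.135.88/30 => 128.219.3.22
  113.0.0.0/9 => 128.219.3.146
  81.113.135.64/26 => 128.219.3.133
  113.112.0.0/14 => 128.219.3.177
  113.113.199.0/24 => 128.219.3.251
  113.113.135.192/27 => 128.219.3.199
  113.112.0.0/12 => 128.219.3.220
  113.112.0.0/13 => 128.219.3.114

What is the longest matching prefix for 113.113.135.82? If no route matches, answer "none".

113.112.0.0/14

Entries matching 113.113.135.82:
  113.0.0.0/9 (113.0.0.0 - 113.127.255.255)
  113.96.0.0/11 (113.96.0.0 - 113.127.255.255)
  113.112.0.0/12 (113.112.0.0 - 113.127.255.255)
  113.112.0.0/13 (113.112.0.0 - 113.119.255.255)
  113.112.0.0/14 (113.112.0.0 - 113.115.255.255)
Most specific is 113.112.0.0/14.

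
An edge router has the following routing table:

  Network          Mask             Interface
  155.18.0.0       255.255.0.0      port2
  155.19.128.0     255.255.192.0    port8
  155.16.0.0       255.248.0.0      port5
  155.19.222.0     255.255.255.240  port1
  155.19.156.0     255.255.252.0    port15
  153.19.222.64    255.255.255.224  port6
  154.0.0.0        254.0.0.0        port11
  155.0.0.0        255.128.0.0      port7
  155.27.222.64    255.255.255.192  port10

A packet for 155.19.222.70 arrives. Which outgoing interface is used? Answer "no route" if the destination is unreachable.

Routes whose prefix contains 155.19.222.70:
  154.0.0.0/7 (154.0.0.0 - 155.255.255.255) -> port11
  155.0.0.0/9 (155.0.0.0 - 155.127.255.255) -> port7
  155.16.0.0/13 (155.16.0.0 - 155.23.255.255) -> port5
More-specific entries that do NOT match:
  155.19.222.0/28 (155.19.222.0 - 155.19.222.15) does not contain 155.19.222.70
  153.19.222.64/27 (153.19.222.64 - 153.19.222.95) does not contain 155.19.222.70
  155.27.222.64/26 (155.27.222.64 - 155.27.222.127) does not contain 155.19.222.70
  155.19.156.0/22 (155.19.156.0 - 155.19.159.255) does not contain 155.19.222.70
  155.19.128.0/18 (155.19.128.0 - 155.19.191.255) does not contain 155.19.222.70
  155.18.0.0/16 (155.18.0.0 - 155.18.255.255) does not contain 155.19.222.70
Longest matching prefix is /13 -> interface port5.

port5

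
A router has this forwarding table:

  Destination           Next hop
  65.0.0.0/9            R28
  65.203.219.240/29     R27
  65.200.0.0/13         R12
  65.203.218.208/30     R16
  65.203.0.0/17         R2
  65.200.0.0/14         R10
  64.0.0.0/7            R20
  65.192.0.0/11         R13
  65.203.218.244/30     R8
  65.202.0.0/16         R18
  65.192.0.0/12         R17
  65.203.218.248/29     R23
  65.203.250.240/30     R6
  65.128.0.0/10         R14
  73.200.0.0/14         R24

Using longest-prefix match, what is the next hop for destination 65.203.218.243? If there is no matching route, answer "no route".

R10

Routes whose prefix contains 65.203.218.243:
  64.0.0.0/7 (64.0.0.0 - 65.255.255.255) -> R20
  65.192.0.0/11 (65.192.0.0 - 65.223.255.255) -> R13
  65.192.0.0/12 (65.192.0.0 - 65.207.255.255) -> R17
  65.200.0.0/13 (65.200.0.0 - 65.207.255.255) -> R12
  65.200.0.0/14 (65.200.0.0 - 65.203.255.255) -> R10
More-specific entries that do NOT match:
  65.203.218.208/30 (65.203.218.208 - 65.203.218.211) does not contain 65.203.218.243
  65.203.218.244/30 (65.203.218.244 - 65.203.218.247) does not contain 65.203.218.243
  65.203.250.240/30 (65.203.250.240 - 65.203.250.243) does not contain 65.203.218.243
  65.203.219.240/29 (65.203.219.240 - 65.203.219.247) does not contain 65.203.218.243
  65.203.218.248/29 (65.203.218.248 - 65.203.218.255) does not contain 65.203.218.243
  65.203.0.0/17 (65.203.0.0 - 65.203.127.255) does not contain 65.203.218.243
  65.202.0.0/16 (65.202.0.0 - 65.202.255.255) does not contain 65.203.218.243
Longest matching prefix is /14 -> next hop R10.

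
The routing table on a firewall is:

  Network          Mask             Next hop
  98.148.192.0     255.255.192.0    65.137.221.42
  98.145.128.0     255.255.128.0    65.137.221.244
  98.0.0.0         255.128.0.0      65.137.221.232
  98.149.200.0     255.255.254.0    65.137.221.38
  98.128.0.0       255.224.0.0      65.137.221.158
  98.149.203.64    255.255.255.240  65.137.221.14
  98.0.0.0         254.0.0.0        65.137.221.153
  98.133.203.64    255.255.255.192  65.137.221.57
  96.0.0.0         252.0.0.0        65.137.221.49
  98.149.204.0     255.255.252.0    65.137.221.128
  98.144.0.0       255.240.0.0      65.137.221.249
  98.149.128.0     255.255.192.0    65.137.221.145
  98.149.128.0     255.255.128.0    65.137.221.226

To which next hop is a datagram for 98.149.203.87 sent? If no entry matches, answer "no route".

Routes whose prefix contains 98.149.203.87:
  96.0.0.0/6 (96.0.0.0 - 99.255.255.255) -> 65.137.221.49
  98.0.0.0/7 (98.0.0.0 - 99.255.255.255) -> 65.137.221.153
  98.128.0.0/11 (98.128.0.0 - 98.159.255.255) -> 65.137.221.158
  98.144.0.0/12 (98.144.0.0 - 98.159.255.255) -> 65.137.221.249
  98.149.128.0/17 (98.149.128.0 - 98.149.255.255) -> 65.137.221.226
More-specific entries that do NOT match:
  98.149.203.64/28 (98.149.203.64 - 98.149.203.79) does not contain 98.149.203.87
  98.133.203.64/26 (98.133.203.64 - 98.133.203.127) does not contain 98.149.203.87
  98.149.200.0/23 (98.149.200.0 - 98.149.201.255) does not contain 98.149.203.87
  98.149.204.0/22 (98.149.204.0 - 98.149.207.255) does not contain 98.149.203.87
  98.148.192.0/18 (98.148.192.0 - 98.148.255.255) does not contain 98.149.203.87
  98.149.128.0/18 (98.149.128.0 - 98.149.191.255) does not contain 98.149.203.87
Longest matching prefix is /17 -> next hop 65.137.221.226.

65.137.221.226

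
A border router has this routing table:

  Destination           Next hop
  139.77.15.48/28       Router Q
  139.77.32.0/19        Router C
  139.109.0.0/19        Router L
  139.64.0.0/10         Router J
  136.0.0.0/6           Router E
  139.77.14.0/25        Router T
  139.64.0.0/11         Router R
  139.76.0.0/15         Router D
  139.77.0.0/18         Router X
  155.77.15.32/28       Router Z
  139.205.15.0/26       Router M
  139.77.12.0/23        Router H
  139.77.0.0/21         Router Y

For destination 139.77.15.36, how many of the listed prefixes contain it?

Prefixes containing 139.77.15.36:
  136.0.0.0/6 (136.0.0.0 - 139.255.255.255)
  139.64.0.0/10 (139.64.0.0 - 139.127.255.255)
  139.64.0.0/11 (139.64.0.0 - 139.95.255.255)
  139.76.0.0/15 (139.76.0.0 - 139.77.255.255)
  139.77.0.0/18 (139.77.0.0 - 139.77.63.255)
Total matching entries: 5.

5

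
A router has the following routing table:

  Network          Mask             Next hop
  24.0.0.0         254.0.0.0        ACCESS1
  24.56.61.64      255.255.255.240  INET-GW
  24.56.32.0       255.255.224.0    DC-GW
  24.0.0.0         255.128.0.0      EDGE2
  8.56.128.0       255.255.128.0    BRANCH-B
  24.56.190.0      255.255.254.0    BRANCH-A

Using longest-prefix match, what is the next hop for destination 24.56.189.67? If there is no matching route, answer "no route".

EDGE2

Routes whose prefix contains 24.56.189.67:
  24.0.0.0/7 (24.0.0.0 - 25.255.255.255) -> ACCESS1
  24.0.0.0/9 (24.0.0.0 - 24.127.255.255) -> EDGE2
More-specific entries that do NOT match:
  24.56.61.64/28 (24.56.61.64 - 24.56.61.79) does not contain 24.56.189.67
  24.56.190.0/23 (24.56.190.0 - 24.56.191.255) does not contain 24.56.189.67
  24.56.32.0/19 (24.56.32.0 - 24.56.63.255) does not contain 24.56.189.67
  8.56.128.0/17 (8.56.128.0 - 8.56.255.255) does not contain 24.56.189.67
Longest matching prefix is /9 -> next hop EDGE2.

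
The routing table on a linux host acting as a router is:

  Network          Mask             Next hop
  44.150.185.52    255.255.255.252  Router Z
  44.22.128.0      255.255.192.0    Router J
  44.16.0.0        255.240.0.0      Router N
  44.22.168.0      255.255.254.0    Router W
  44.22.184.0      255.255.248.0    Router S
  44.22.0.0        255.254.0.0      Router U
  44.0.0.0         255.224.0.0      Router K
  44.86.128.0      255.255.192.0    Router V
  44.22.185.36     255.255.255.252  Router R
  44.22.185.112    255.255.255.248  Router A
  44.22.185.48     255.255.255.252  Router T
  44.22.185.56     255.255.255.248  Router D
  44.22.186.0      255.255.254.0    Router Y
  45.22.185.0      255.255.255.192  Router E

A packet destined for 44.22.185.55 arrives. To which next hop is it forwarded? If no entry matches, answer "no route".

Routes whose prefix contains 44.22.185.55:
  44.0.0.0/11 (44.0.0.0 - 44.31.255.255) -> Router K
  44.16.0.0/12 (44.16.0.0 - 44.31.255.255) -> Router N
  44.22.0.0/15 (44.22.0.0 - 44.23.255.255) -> Router U
  44.22.128.0/18 (44.22.128.0 - 44.22.191.255) -> Router J
  44.22.184.0/21 (44.22.184.0 - 44.22.191.255) -> Router S
More-specific entries that do NOT match:
  44.150.185.52/30 (44.150.185.52 - 44.150.185.55) does not contain 44.22.185.55
  44.22.185.36/30 (44.22.185.36 - 44.22.185.39) does not contain 44.22.185.55
  44.22.185.48/30 (44.22.185.48 - 44.22.185.51) does not contain 44.22.185.55
  44.22.185.112/29 (44.22.185.112 - 44.22.185.119) does not contain 44.22.185.55
  44.22.185.56/29 (44.22.185.56 - 44.22.185.63) does not contain 44.22.185.55
  45.22.185.0/26 (45.22.185.0 - 45.22.185.63) does not contain 44.22.185.55
  44.22.168.0/23 (44.22.168.0 - 44.22.169.255) does not contain 44.22.185.55
  44.22.186.0/23 (44.22.186.0 - 44.22.187.255) does not contain 44.22.185.55
Longest matching prefix is /21 -> next hop Router S.

Router S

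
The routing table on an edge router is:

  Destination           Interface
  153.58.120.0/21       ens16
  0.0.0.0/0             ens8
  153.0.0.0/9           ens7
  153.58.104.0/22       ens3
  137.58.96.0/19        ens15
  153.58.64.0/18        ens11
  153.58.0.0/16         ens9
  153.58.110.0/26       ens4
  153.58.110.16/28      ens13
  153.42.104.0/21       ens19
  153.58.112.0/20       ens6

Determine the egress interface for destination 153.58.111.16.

ens11

Routes whose prefix contains 153.58.111.16:
  0.0.0.0/0 (default, matches everything) -> ens8
  153.0.0.0/9 (153.0.0.0 - 153.127.255.255) -> ens7
  153.58.0.0/16 (153.58.0.0 - 153.58.255.255) -> ens9
  153.58.64.0/18 (153.58.64.0 - 153.58.127.255) -> ens11
More-specific entries that do NOT match:
  153.58.110.16/28 (153.58.110.16 - 153.58.110.31) does not contain 153.58.111.16
  153.58.110.0/26 (153.58.110.0 - 153.58.110.63) does not contain 153.58.111.16
  153.58.104.0/22 (153.58.104.0 - 153.58.107.255) does not contain 153.58.111.16
  153.58.120.0/21 (153.58.120.0 - 153.58.127.255) does not contain 153.58.111.16
  153.42.104.0/21 (153.42.104.0 - 153.42.111.255) does not contain 153.58.111.16
  153.58.112.0/20 (153.58.112.0 - 153.58.127.255) does not contain 153.58.111.16
  137.58.96.0/19 (137.58.96.0 - 137.58.127.255) does not contain 153.58.111.16
Longest matching prefix is /18 -> interface ens11.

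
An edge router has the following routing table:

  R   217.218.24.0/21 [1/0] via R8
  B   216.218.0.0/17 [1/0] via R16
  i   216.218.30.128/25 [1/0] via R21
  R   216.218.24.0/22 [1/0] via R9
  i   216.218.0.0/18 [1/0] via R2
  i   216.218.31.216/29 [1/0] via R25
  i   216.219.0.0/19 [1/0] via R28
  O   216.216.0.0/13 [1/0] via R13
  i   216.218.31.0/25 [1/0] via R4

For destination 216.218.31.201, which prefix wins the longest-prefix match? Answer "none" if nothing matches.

216.218.0.0/18

Entries matching 216.218.31.201:
  216.216.0.0/13 (216.216.0.0 - 216.223.255.255)
  216.218.0.0/17 (216.218.0.0 - 216.218.127.255)
  216.218.0.0/18 (216.218.0.0 - 216.218.63.255)
Most specific is 216.218.0.0/18.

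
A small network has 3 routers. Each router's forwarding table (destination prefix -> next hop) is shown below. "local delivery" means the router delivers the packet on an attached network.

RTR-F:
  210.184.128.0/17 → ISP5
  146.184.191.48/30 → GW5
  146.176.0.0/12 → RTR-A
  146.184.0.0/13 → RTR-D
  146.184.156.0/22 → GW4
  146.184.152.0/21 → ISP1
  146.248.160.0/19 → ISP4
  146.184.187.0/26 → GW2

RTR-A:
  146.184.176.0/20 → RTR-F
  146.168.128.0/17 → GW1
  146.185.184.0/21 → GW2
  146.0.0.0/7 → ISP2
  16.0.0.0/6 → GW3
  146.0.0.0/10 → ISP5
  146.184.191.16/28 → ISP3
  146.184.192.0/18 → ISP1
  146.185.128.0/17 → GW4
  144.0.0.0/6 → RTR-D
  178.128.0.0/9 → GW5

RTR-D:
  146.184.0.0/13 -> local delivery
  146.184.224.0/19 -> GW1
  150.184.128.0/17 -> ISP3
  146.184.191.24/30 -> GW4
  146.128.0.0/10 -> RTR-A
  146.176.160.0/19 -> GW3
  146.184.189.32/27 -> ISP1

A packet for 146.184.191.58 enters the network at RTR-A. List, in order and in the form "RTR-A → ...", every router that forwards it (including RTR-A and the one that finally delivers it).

At RTR-A: longest match for 146.184.191.58 is 146.184.176.0/20 -> RTR-F
At RTR-F: longest match for 146.184.191.58 is 146.184.0.0/13 -> RTR-D
At RTR-D: longest match for 146.184.191.58 is 146.184.0.0/13 -> local delivery

RTR-A → RTR-F → RTR-D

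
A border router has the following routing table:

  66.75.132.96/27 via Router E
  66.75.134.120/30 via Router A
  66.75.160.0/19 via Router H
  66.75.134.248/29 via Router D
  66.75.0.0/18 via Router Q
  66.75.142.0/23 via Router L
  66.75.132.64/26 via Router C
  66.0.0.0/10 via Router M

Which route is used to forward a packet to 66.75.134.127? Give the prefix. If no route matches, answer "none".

none

66.75.134.127 is outside every listed prefix and there is no default route.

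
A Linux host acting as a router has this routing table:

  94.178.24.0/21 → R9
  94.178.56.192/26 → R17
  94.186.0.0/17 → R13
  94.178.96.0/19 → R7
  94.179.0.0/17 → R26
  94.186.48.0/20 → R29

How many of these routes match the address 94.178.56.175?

No listed prefix contains 94.178.56.175.
Total matching entries: 0.

0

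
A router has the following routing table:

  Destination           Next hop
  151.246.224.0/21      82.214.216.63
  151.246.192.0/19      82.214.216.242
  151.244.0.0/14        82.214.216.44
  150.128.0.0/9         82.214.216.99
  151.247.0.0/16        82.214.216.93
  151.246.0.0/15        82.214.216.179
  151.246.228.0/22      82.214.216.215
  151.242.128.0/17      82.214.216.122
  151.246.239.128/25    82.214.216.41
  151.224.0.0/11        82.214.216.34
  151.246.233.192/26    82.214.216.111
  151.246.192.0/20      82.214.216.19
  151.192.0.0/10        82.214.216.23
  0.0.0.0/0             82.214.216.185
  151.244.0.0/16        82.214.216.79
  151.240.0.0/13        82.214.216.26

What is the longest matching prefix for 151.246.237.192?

Entries matching 151.246.237.192:
  0.0.0.0/0 (default, matches everything)
  151.192.0.0/10 (151.192.0.0 - 151.255.255.255)
  151.224.0.0/11 (151.224.0.0 - 151.255.255.255)
  151.240.0.0/13 (151.240.0.0 - 151.247.255.255)
  151.244.0.0/14 (151.244.0.0 - 151.247.255.255)
  151.246.0.0/15 (151.246.0.0 - 151.247.255.255)
Most specific is 151.246.0.0/15.

151.246.0.0/15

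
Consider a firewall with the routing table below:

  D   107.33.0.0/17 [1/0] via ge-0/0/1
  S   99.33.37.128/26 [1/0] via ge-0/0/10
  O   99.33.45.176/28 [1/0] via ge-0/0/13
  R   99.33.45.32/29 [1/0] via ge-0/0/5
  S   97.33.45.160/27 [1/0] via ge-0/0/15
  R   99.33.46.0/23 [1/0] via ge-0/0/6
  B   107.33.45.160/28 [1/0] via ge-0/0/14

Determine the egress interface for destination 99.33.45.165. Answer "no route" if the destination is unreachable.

No entry's prefix contains 99.33.45.165; there is no default route.

no route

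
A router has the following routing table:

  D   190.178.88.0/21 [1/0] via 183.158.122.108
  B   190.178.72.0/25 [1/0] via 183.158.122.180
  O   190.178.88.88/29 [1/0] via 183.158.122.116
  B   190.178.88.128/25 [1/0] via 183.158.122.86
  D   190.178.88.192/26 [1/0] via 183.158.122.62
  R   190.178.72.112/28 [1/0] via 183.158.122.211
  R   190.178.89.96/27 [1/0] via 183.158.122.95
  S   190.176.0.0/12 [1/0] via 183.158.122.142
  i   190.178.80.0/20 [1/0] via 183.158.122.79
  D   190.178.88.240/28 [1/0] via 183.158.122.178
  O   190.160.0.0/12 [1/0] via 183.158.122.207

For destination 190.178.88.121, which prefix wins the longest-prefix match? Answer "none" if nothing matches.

Entries matching 190.178.88.121:
  190.176.0.0/12 (190.176.0.0 - 190.191.255.255)
  190.178.80.0/20 (190.178.80.0 - 190.178.95.255)
  190.178.88.0/21 (190.178.88.0 - 190.178.95.255)
Most specific is 190.178.88.0/21.

190.178.88.0/21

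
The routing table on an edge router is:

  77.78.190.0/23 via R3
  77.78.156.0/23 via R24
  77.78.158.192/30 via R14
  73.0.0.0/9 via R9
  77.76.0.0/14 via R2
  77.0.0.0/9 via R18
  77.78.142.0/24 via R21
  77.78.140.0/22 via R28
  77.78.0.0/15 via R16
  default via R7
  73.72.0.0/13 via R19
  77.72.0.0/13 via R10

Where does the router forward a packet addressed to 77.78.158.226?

R16

Routes whose prefix contains 77.78.158.226:
  0.0.0.0/0 (default, matches everything) -> R7
  77.0.0.0/9 (77.0.0.0 - 77.127.255.255) -> R18
  77.72.0.0/13 (77.72.0.0 - 77.79.255.255) -> R10
  77.76.0.0/14 (77.76.0.0 - 77.79.255.255) -> R2
  77.78.0.0/15 (77.78.0.0 - 77.79.255.255) -> R16
More-specific entries that do NOT match:
  77.78.158.192/30 (77.78.158.192 - 77.78.158.195) does not contain 77.78.158.226
  77.78.142.0/24 (77.78.142.0 - 77.78.142.255) does not contain 77.78.158.226
  77.78.190.0/23 (77.78.190.0 - 77.78.191.255) does not contain 77.78.158.226
  77.78.156.0/23 (77.78.156.0 - 77.78.157.255) does not contain 77.78.158.226
  77.78.140.0/22 (77.78.140.0 - 77.78.143.255) does not contain 77.78.158.226
Longest matching prefix is /15 -> next hop R16.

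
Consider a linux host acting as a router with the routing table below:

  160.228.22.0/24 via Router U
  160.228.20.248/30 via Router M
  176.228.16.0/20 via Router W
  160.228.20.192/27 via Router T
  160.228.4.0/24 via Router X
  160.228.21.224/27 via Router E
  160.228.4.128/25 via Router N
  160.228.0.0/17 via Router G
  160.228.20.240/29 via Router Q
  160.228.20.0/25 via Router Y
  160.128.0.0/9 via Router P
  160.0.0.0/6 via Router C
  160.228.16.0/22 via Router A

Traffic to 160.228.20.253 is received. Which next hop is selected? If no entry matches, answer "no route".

Routes whose prefix contains 160.228.20.253:
  160.0.0.0/6 (160.0.0.0 - 163.255.255.255) -> Router C
  160.128.0.0/9 (160.128.0.0 - 160.255.255.255) -> Router P
  160.228.0.0/17 (160.228.0.0 - 160.228.127.255) -> Router G
More-specific entries that do NOT match:
  160.228.20.248/30 (160.228.20.248 - 160.228.20.251) does not contain 160.228.20.253
  160.228.20.240/29 (160.228.20.240 - 160.228.20.247) does not contain 160.228.20.253
  160.228.20.192/27 (160.228.20.192 - 160.228.20.223) does not contain 160.228.20.253
  160.228.21.224/27 (160.228.21.224 - 160.228.21.255) does not contain 160.228.20.253
  160.228.4.128/25 (160.228.4.128 - 160.228.4.255) does not contain 160.228.20.253
  160.228.20.0/25 (160.228.20.0 - 160.228.20.127) does not contain 160.228.20.253
  160.228.22.0/24 (160.228.22.0 - 160.228.22.255) does not contain 160.228.20.253
  160.228.4.0/24 (160.228.4.0 - 160.228.4.255) does not contain 160.228.20.253
  160.228.16.0/22 (160.228.16.0 - 160.228.19.255) does not contain 160.228.20.253
  176.228.16.0/20 (176.228.16.0 - 176.228.31.255) does not contain 160.228.20.253
Longest matching prefix is /17 -> next hop Router G.

Router G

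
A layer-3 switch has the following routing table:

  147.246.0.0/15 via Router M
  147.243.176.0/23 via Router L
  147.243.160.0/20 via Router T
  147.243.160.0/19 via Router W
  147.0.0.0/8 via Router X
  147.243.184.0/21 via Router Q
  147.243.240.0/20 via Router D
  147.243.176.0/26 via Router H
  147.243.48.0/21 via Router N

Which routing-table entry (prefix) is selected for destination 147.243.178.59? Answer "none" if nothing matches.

147.243.160.0/19

Entries matching 147.243.178.59:
  147.0.0.0/8 (147.0.0.0 - 147.255.255.255)
  147.243.160.0/19 (147.243.160.0 - 147.243.191.255)
Most specific is 147.243.160.0/19.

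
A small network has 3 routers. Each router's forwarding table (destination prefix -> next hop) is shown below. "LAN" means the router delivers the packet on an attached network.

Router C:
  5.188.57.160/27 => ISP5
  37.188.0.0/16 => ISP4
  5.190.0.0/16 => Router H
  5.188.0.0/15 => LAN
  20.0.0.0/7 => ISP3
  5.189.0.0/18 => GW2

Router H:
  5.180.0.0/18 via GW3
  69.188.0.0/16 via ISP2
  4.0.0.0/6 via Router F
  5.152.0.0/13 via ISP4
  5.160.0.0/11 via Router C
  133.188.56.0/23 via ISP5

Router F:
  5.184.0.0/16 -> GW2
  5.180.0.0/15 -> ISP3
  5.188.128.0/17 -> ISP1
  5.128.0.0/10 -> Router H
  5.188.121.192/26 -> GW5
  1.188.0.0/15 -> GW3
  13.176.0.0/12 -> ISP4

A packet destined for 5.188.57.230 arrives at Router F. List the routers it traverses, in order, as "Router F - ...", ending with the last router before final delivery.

Router F - Router H - Router C

At Router F: longest match for 5.188.57.230 is 5.128.0.0/10 -> Router H
At Router H: longest match for 5.188.57.230 is 5.160.0.0/11 -> Router C
At Router C: longest match for 5.188.57.230 is 5.188.0.0/15 -> LAN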